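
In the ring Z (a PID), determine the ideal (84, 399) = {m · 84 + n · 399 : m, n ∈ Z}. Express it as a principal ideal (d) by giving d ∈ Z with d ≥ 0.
In the PID Z, (a, b) is generated by gcd(a, b). Compute gcd(399, 84) with the extended Euclidean algorithm, tracking rows (r, s, t) with s·399 + t·84 = r:
  row A: (399, 1, 0)   [1·399 + 0·84 = 399]
  row B: (84, 0, 1)   [0·399 + 1·84 = 84]
  399 = 4·84 + 63   → row C = row A − 4·row B = (63, 1, −4)   [check: 1·399 − 4·84 = 63]
  84 = 1·63 + 21   → row D = row B − 1·row C = (21, −1, 5)   [check: −1·399 + 5·84 = 21]
  63 = 3·21 + 0   → remainder 0, stop. gcd = 21 (last nonzero row D).
So gcd(84, 399) = 21, with Bézout identity −1·399 + 5·84 = 21. Containment (⊇): the Bézout identity exhibits 21 as an element of (84, 399), giving (21) ⊆ (84, 399). Containment (⊆): since 21 | 84 and 21 | 399 (84 = 21·4, 399 = 21·19), every Z-linear combination of 84 and 399 is divisible by 21, so (84, 399) ⊆ (21). Therefore (84, 399) = (21), d = 21.

Final answer: (84, 399) = (21); d = 21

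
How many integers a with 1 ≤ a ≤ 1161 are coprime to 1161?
756

The number of a ∈ {1, ..., 1161} with gcd(a, 1161) = 1 is by definition Euler's totient φ(1161). φ is multiplicative, with φ(p^e) = p^e − p^(e−1). Factorise 1161 = 3^3 · 43. Then
  φ(1161) = (3^3 − 3^2) · (43 − 1) = 18 · 42 = 756.
So there are 756 such integers.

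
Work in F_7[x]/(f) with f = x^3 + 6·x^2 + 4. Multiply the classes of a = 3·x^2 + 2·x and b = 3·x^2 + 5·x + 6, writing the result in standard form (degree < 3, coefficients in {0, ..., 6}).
a · b ≡ 2·x^2 + 4·x + 6 (mod f(x))

Multiply as integer polynomials: a · b = 9·x^4 + 21·x^3 + 28·x^2 + 12·x. Reducing coefficients mod 7: a · b ≡ 2·x^4 + 5·x. Now divide by f(x) = x^3 + 6·x^2 + 4 in F_7[x], eliminating the leading term at each step:
  leading term 2·x^4: subtract (2·x)·f(x) = 2·x^4 + 5·x^3 + x, leaving 2·x^3 + 4·x (coefficients mod 7)
  leading term 2·x^3: subtract (2)·f(x) = 2·x^3 + 5·x^2 + 1, leaving 2·x^2 + 4·x + 6 (coefficients mod 7)
The degree is now < 3, so this is the remainder. Hence a · b ≡ 2·x^2 + 4·x + 6 in F_7[x]/(f).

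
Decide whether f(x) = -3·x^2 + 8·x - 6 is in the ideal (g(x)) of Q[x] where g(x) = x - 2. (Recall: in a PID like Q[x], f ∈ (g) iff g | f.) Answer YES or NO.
NO

In Q[x] the ideal (g) consists of all multiples of g, so f ∈ (g) iff g | f, i.e. iff the remainder of f on division by g is 0. Divide f by g (g is monic, so eliminate the leading term of the running remainder at each step):
  leading term -3·x^2: subtract (-3·x)·g(x) = -3·x^2 + 6·x, leaving 2·x - 6
  leading term 2·x: subtract (2)·g(x) = 2·x - 4, leaving -2
The remainder r(x) = -2 ≠ 0 (and deg r < deg g), so g ∤ f, i.e. f ∉ (g).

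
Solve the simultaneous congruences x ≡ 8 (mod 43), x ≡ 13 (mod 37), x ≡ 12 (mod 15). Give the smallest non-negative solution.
The moduli 43, 37, 15 are pairwise coprime, so by the CRT there is a unique solution mod 43·37·15 = 23865.
Solve by successive substitution. Start with x ≡ 8 (mod 43).
  Combine with x ≡ 13 (mod 37): write x = 8 + 43·t and require 8 + 43·t ≡ 13 (mod 37), i.e. 43·t ≡ 13 − 8 ≡ 5 (mod 37). Since 43^(−1) ≡ 31 (mod 37) (43 ≡ 6 (mod 37)), t ≡ 31·5 ≡ 7 (mod 37). So x ≡ 8 + 43·7 = 309 (mod 1591).
  Combine with x ≡ 12 (mod 15): write x = 309 + 1591·t and require 309 + 1591·t ≡ 12 (mod 15), i.e. 1591·t ≡ 12 − 309 ≡ 3 (mod 15). Since 1591^(−1) ≡ 1 (mod 15) (1591 ≡ 1 (mod 15)), t ≡ 1·3 ≡ 3 (mod 15). So x ≡ 309 + 1591·3 = 5082 (mod 23865).
Unique solution in [0, 23865): x = 5082.

Final answer: x ≡ 5082 (mod 23865); the representative in [0, 23865) is 5082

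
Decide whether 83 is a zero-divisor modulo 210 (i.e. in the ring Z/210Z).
NO

gcd(83, 210) = 1, so 83 is a unit in Z/210Z (it has a multiplicative inverse). A unit cannot be a zero-divisor: if 83·b ≡ 0 then multiplying both sides by 83^(−1) gives b ≡ 0. So 83 is not a zero-divisor.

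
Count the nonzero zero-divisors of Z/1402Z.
Z/1402Z has 701 nonzero zero-divisors

In Z/1402Z each nonzero element is either a unit (gcd with 1402 is 1) or a zero-divisor (gcd > 1). The number of units is φ(1402): factorise 1402 = 2 · 701, so φ(1402) = (2 − 1) · (701 − 1) = 1 · 700 = 700. The nonzero elements number 1402 − 1 = 1401. Hence the nonzero zero-divisors number 1401 − 700 = 701.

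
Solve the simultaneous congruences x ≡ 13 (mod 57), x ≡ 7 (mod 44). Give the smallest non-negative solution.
The moduli 57, 44 are pairwise coprime, so by the CRT there is a unique solution mod 57·44 = 2508.
Solve by successive substitution. Start with x ≡ 13 (mod 57).
  Combine with x ≡ 7 (mod 44): write x = 13 + 57·t and require 13 + 57·t ≡ 7 (mod 44), i.e. 57·t ≡ 7 − 13 ≡ 38 (mod 44). Since 57^(−1) ≡ 17 (mod 44) (57 ≡ 13 (mod 44)), t ≡ 17·38 ≡ 30 (mod 44). So x ≡ 13 + 57·30 = 1723 (mod 2508).
Unique solution in [0, 2508): x = 1723.

Final answer: x ≡ 1723 (mod 2508); the representative in [0, 2508) is 1723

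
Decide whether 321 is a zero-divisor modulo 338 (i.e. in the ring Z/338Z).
NO

gcd(321, 338) = 1, so 321 is a unit in Z/338Z (it has a multiplicative inverse). A unit cannot be a zero-divisor: if 321·b ≡ 0 then multiplying both sides by 321^(−1) gives b ≡ 0. So 321 is not a zero-divisor.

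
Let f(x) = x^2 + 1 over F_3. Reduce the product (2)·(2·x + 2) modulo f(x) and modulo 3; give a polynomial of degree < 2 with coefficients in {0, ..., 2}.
Multiply as integer polynomials: a · b = 4·x + 4. Reducing coefficients mod 3: a · b ≡ x + 1. This already has degree < 2, so no reduction by f is needed. Hence a · b ≡ x + 1 in F_3[x]/(f).

Final answer: a · b ≡ x + 1 (mod f(x))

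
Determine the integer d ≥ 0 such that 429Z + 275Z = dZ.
(429, 275) = (11); d = 11

In the PID Z, (a, b) is generated by gcd(a, b). Compute gcd(429, 275) with the extended Euclidean algorithm, tracking rows (r, s, t) with s·429 + t·275 = r:
  row A: (429, 1, 0)   [1·429 + 0·275 = 429]
  row B: (275, 0, 1)   [0·429 + 1·275 = 275]
  429 = 1·275 + 154   → row C = row A − 1·row B = (154, 1, −1)   [check: 1·429 − 1·275 = 154]
  275 = 1·154 + 121   → row D = row B − 1·row C = (121, −1, 2)   [check: −1·429 + 2·275 = 121]
  154 = 1·121 + 33   → row E = row C − 1·row D = (33, 2, −3)   [check: 2·429 − 3·275 = 33]
  121 = 3·33 + 22   → row F = row D − 3·row E = (22, −7, 11)   [check: −7·429 + 11·275 = 22]
  33 = 1·22 + 11   → row G = row E − 1·row F = (11, 9, −14)   [check: 9·429 − 14·275 = 11]
  22 = 2·11 + 0   → remainder 0, stop. gcd = 11 (last nonzero row G).
So gcd(429, 275) = 11, with Bézout identity 9·429 − 14·275 = 11. Containment (⊇): the Bézout identity exhibits 11 as an element of (429, 275), giving (11) ⊆ (429, 275). Containment (⊆): since 11 | 429 and 11 | 275 (429 = 11·39, 275 = 11·25), every Z-linear combination of 429 and 275 is divisible by 11, so (429, 275) ⊆ (11). Therefore (429, 275) = (11), d = 11.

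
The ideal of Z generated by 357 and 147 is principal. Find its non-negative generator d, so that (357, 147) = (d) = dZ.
(357, 147) = (21); d = 21

In the PID Z, (a, b) is generated by gcd(a, b). Compute gcd(357, 147) with the extended Euclidean algorithm, tracking rows (r, s, t) with s·357 + t·147 = r:
  row A: (357, 1, 0)   [1·357 + 0·147 = 357]
  row B: (147, 0, 1)   [0·357 + 1·147 = 147]
  357 = 2·147 + 63   → row C = row A − 2·row B = (63, 1, −2)   [check: 1·357 − 2·147 = 63]
  147 = 2·63 + 21   → row D = row B − 2·row C = (21, −2, 5)   [check: −2·357 + 5·147 = 21]
  63 = 3·21 + 0   → remainder 0, stop. gcd = 21 (last nonzero row D).
So gcd(357, 147) = 21, with Bézout identity −2·357 + 5·147 = 21. Containment (⊇): the Bézout identity exhibits 21 as an element of (357, 147), giving (21) ⊆ (357, 147). Containment (⊆): since 21 | 357 and 21 | 147 (357 = 21·17, 147 = 21·7), every Z-linear combination of 357 and 147 is divisible by 21, so (357, 147) ⊆ (21). Therefore (357, 147) = (21), d = 21.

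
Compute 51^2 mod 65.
1

Use repeated squaring. Binary(2) = 10. Walk through the bits of the exponent 2 left-to-right: at each bit after the leading one, square the running value, then multiply by 51 if the bit is 1 (always reducing mod 65):
  bit 1 = 1 (leading): start with 51.
  bit 2 = 0: square 51^2 = 2601 ≡ 1 (mod 65).
Final value: 51^2 ≡ 1 (mod 65).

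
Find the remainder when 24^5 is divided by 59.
Use repeated squaring. Binary(5) = 101. Walk through the bits of the exponent 5 left-to-right: at each bit after the leading one, square the running value, then multiply by 24 if the bit is 1 (always reducing mod 59):
  bit 1 = 1 (leading): start with 24.
  bit 2 = 0: square 24^2 = 576 ≡ 45 (mod 59).
  bit 3 = 1: square 45^2 = 2025 ≡ 19; bit is 1, so multiply 19·24 = 456 ≡ 43 (mod 59).
Final value: 24^5 ≡ 43 (mod 59).

Final answer: 43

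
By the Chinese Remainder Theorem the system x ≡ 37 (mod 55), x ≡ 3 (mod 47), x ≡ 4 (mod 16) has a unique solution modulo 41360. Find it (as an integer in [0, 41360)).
x ≡ 17252 (mod 41360); the representative in [0, 41360) is 17252

The moduli 55, 47, 16 are pairwise coprime, so by the CRT there is a unique solution mod 55·47·16 = 41360.
Solve by successive substitution. Start with x ≡ 37 (mod 55).
  Combine with x ≡ 3 (mod 47): write x = 37 + 55·t and require 37 + 55·t ≡ 3 (mod 47), i.e. 55·t ≡ 3 − 37 ≡ 13 (mod 47). Since 55^(−1) ≡ 6 (mod 47) (55 ≡ 8 (mod 47)), t ≡ 6·13 ≡ 31 (mod 47). So x ≡ 37 + 55·31 = 1742 (mod 2585).
  Combine with x ≡ 4 (mod 16): write x = 1742 + 2585·t and require 1742 + 2585·t ≡ 4 (mod 16), i.e. 2585·t ≡ 4 − 1742 ≡ 6 (mod 16). Since 2585^(−1) ≡ 9 (mod 16) (2585 ≡ 9 (mod 16)), t ≡ 9·6 ≡ 6 (mod 16). So x ≡ 1742 + 2585·6 = 17252 (mod 41360).
Unique solution in [0, 41360): x = 17252.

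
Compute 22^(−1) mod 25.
22^(−1) ≡ 8 (mod 25)

Apply the extended Euclidean algorithm to (25, 22), tracking rows (r, s, t) with s·25 + t·22 = r. Each division r_prev = q·r_cur + r_new produces the new row as (previous row) − q·(current row):
  row A: (25, 1, 0)   [1·25 + 0·22 = 25]
  row B: (22, 0, 1)   [0·25 + 1·22 = 22]
  25 = 1·22 + 3   → row C = row A − 1·row B = (3, 1, −1)   [check: 1·25 − 1·22 = 3]
  22 = 7·3 + 1   → row D = row B − 7·row C = (1, −7, 8)   [check: −7·25 + 8·22 = 1]
  3 = 3·1 + 0   → remainder 0, stop. gcd = 1 (last nonzero row D).
The gcd is 1, so 22 is invertible mod 25. The last nonzero row gives −7·25 + 8·22 = 1, so t = 8. So 22^(−1) ≡ 8 (mod 25). Verify: 22 · 8 = 176 ≡ 1 (mod 25). ✓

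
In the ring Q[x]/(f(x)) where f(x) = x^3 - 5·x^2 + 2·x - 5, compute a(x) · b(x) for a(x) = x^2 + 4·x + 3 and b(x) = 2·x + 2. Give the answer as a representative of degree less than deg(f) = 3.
First multiply in Q[x] without reducing: a · b = 2·x^3 + 10·x^2 + 14·x + 6. Now divide by f(x) = x^3 - 5·x^2 + 2·x - 5, eliminating the leading term at each step:
  leading term 2·x^3: subtract (2)·f(x) = 2·x^3 - 10·x^2 + 4·x - 10, leaving 20·x^2 + 10·x + 16
The degree is now < 3, so this is the remainder. Hence a · b ≡ 20·x^2 + 10·x + 16 in Q[x]/(f).

Final answer: a · b ≡ 20·x^2 + 10·x + 16 (mod f(x))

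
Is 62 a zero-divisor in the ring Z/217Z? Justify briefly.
gcd(62, 217) = 31 > 1, so 62 is not a unit in Z/217Z. In Z/nZ every nonzero non-unit is a zero-divisor: explicitly, take b = 217/gcd = 7 ≠ 0 (mod 217); then 62·7 = 434 = 2·217, i.e. 62·7 ≡ 0 (mod 217). So 62 is a zero-divisor.

Final answer: YES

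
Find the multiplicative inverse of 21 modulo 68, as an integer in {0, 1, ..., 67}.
Apply the extended Euclidean algorithm to (68, 21), tracking rows (r, s, t) with s·68 + t·21 = r. Each division r_prev = q·r_cur + r_new produces the new row as (previous row) − q·(current row):
  row A: (68, 1, 0)   [1·68 + 0·21 = 68]
  row B: (21, 0, 1)   [0·68 + 1·21 = 21]
  68 = 3·21 + 5   → row C = row A − 3·row B = (5, 1, −3)   [check: 1·68 − 3·21 = 5]
  21 = 4·5 + 1   → row D = row B − 4·row C = (1, −4, 13)   [check: −4·68 + 13·21 = 1]
  5 = 5·1 + 0   → remainder 0, stop. gcd = 1 (last nonzero row D).
The gcd is 1, so 21 is invertible mod 68. The last nonzero row gives −4·68 + 13·21 = 1, so t = 13. So 21^(−1) ≡ 13 (mod 68). Verify: 21 · 13 = 273 ≡ 1 (mod 68). ✓

Final answer: 21^(−1) ≡ 13 (mod 68)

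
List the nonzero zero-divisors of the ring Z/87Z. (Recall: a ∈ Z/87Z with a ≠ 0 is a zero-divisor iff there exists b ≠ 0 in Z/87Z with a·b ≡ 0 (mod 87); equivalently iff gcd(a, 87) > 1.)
nonzero zero-divisors of Z/87Z = {3, 6, 9, 12, 15, 18, 21, 24, 27, 29, 30, 33, 36, 39, 42, 45, 48, 51, 54, 57, 58, 60, 63, 66, 69, 72, 75, 78, 81, 84}

An element a ∈ Z/87Z (with a ≠ 0) is a zero-divisor iff gcd(a, 87) > 1 (because a is a unit precisely when gcd(a, n) = 1, and in Z/nZ every nonzero, non-unit element is a zero-divisor). Scan a = 1, ..., 86 and keep those with gcd(a, 87) > 1:
  gcd(3, 87) = 3, gcd(6, 87) = 3, gcd(9, 87) = 3, gcd(12, 87) = 3, gcd(15, 87) = 3, gcd(18, 87) = 3, gcd(21, 87) = 3, gcd(24, 87) = 3, gcd(27, 87) = 3, gcd(29, 87) = 29, gcd(30, 87) = 3, gcd(33, 87) = 3, gcd(36, 87) = 3, gcd(39, 87) = 3, gcd(42, 87) = 3, gcd(45, 87) = 3, gcd(48, 87) = 3, gcd(51, 87) = 3, gcd(54, 87) = 3, gcd(57, 87) = 3, gcd(58, 87) = 29, gcd(60, 87) = 3, gcd(63, 87) = 3, gcd(66, 87) = 3, gcd(69, 87) = 3, gcd(72, 87) = 3, gcd(75, 87) = 3, gcd(78, 87) = 3, gcd(81, 87) = 3, gcd(84, 87) = 3.
All other a ∈ {1, ..., 86} have gcd(a, 87) = 1 and are units. So the nonzero zero-divisors are exactly the 30 values of a appearing in this scan.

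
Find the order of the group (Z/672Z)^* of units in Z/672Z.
(Z/672Z)^* consists of the classes a with gcd(a, 672) = 1, so its order is φ(672). φ is multiplicative, with φ(p^e) = p^e − p^(e−1). Factorise 672 = 2^5 · 3 · 7. Then
  φ(672) = (2^5 − 2^4) · (3 − 1) · (7 − 1) = 16 · 2 · 6 = 192.
Thus |(Z/672Z)^*| = 192.

Final answer: |(Z/672Z)^*| = 192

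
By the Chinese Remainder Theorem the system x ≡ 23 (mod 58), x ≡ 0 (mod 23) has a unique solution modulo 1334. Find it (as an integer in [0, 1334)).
x ≡ 23 (mod 1334); the representative in [0, 1334) is 23

The moduli 58, 23 are pairwise coprime, so by the CRT there is a unique solution mod 58·23 = 1334.
Solve by successive substitution. Start with x ≡ 23 (mod 58).
  Combine with x ≡ 0 (mod 23): write x = 23 + 58·t and require 23 + 58·t ≡ 0 (mod 23), i.e. 58·t ≡ 0 − 23 ≡ 0 (mod 23). Since 58^(−1) ≡ 2 (mod 23) (58 ≡ 12 (mod 23)), t ≡ 2·0 ≡ 0 (mod 23). So x ≡ 23 + 58·0 = 23 (mod 1334).
Unique solution in [0, 1334): x = 23.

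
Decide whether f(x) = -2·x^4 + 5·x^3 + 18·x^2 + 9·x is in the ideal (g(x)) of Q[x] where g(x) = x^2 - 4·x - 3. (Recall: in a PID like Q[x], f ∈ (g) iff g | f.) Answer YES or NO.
YES

In Q[x] the ideal (g) consists of all multiples of g, so f ∈ (g) iff g | f, i.e. iff the remainder of f on division by g is 0. Divide f by g (g is monic, so eliminate the leading term of the running remainder at each step):
  leading term -2·x^4: subtract (-2·x^2)·g(x) = -2·x^4 + 8·x^3 + 6·x^2, leaving -3·x^3 + 12·x^2 + 9·x
  leading term -3·x^3: subtract (-3·x)·g(x) = -3·x^3 + 12·x^2 + 9·x, leaving 0
The remainder is 0, so f(x) = g(x) · h(x) with h(x) = -2·x^2 - 3·x. Hence g | f, i.e. f ∈ (g).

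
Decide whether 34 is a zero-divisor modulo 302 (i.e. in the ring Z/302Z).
gcd(34, 302) = 2 > 1, so 34 is not a unit in Z/302Z. In Z/nZ every nonzero non-unit is a zero-divisor: explicitly, take b = 302/gcd = 151 ≠ 0 (mod 302); then 34·151 = 5134 = 17·302, i.e. 34·151 ≡ 0 (mod 302). So 34 is a zero-divisor.

Final answer: YES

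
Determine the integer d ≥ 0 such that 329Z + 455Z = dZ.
In the PID Z, (a, b) is generated by gcd(a, b). Compute gcd(455, 329) with the extended Euclidean algorithm, tracking rows (r, s, t) with s·455 + t·329 = r:
  row A: (455, 1, 0)   [1·455 + 0·329 = 455]
  row B: (329, 0, 1)   [0·455 + 1·329 = 329]
  455 = 1·329 + 126   → row C = row A − 1·row B = (126, 1, −1)   [check: 1·455 − 1·329 = 126]
  329 = 2·126 + 77   → row D = row B − 2·row C = (77, −2, 3)   [check: −2·455 + 3·329 = 77]
  126 = 1·77 + 49   → row E = row C − 1·row D = (49, 3, −4)   [check: 3·455 − 4·329 = 49]
  77 = 1·49 + 28   → row F = row D − 1·row E = (28, −5, 7)   [check: −5·455 + 7·329 = 28]
  49 = 1·28 + 21   → row G = row E − 1·row F = (21, 8, −11)   [check: 8·455 − 11·329 = 21]
  28 = 1·21 + 7   → row H = row F − 1·row G = (7, −13, 18)   [check: −13·455 + 18·329 = 7]
  21 = 3·7 + 0   → remainder 0, stop. gcd = 7 (last nonzero row H).
So gcd(329, 455) = 7, with Bézout identity −13·455 + 18·329 = 7. Containment (⊇): the Bézout identity exhibits 7 as an element of (329, 455), giving (7) ⊆ (329, 455). Containment (⊆): since 7 | 329 and 7 | 455 (329 = 7·47, 455 = 7·65), every Z-linear combination of 329 and 455 is divisible by 7, so (329, 455) ⊆ (7). Therefore (329, 455) = (7), d = 7.

Final answer: (329, 455) = (7); d = 7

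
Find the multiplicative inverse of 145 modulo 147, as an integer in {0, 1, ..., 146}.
145^(−1) ≡ 73 (mod 147)

Apply the extended Euclidean algorithm to (147, 145), tracking rows (r, s, t) with s·147 + t·145 = r. Each division r_prev = q·r_cur + r_new produces the new row as (previous row) − q·(current row):
  row A: (147, 1, 0)   [1·147 + 0·145 = 147]
  row B: (145, 0, 1)   [0·147 + 1·145 = 145]
  147 = 1·145 + 2   → row C = row A − 1·row B = (2, 1, −1)   [check: 1·147 − 1·145 = 2]
  145 = 72·2 + 1   → row D = row B − 72·row C = (1, −72, 73)   [check: −72·147 + 73·145 = 1]
  2 = 2·1 + 0   → remainder 0, stop. gcd = 1 (last nonzero row D).
The gcd is 1, so 145 is invertible mod 147. The last nonzero row gives −72·147 + 73·145 = 1, so t = 73. So 145^(−1) ≡ 73 (mod 147). Verify: 145 · 73 = 10585 ≡ 1 (mod 147). ✓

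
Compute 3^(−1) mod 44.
3^(−1) ≡ 15 (mod 44)

Apply the extended Euclidean algorithm to (44, 3), tracking rows (r, s, t) with s·44 + t·3 = r. Each division r_prev = q·r_cur + r_new produces the new row as (previous row) − q·(current row):
  row A: (44, 1, 0)   [1·44 + 0·3 = 44]
  row B: (3, 0, 1)   [0·44 + 1·3 = 3]
  44 = 14·3 + 2   → row C = row A − 14·row B = (2, 1, −14)   [check: 1·44 − 14·3 = 2]
  3 = 1·2 + 1   → row D = row B − 1·row C = (1, −1, 15)   [check: −1·44 + 15·3 = 1]
  2 = 2·1 + 0   → remainder 0, stop. gcd = 1 (last nonzero row D).
The gcd is 1, so 3 is invertible mod 44. The last nonzero row gives −1·44 + 15·3 = 1, so t = 15. So 3^(−1) ≡ 15 (mod 44). Verify: 3 · 15 = 45 ≡ 1 (mod 44). ✓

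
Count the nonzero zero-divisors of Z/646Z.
Z/646Z has 357 nonzero zero-divisors

In Z/646Z each nonzero element is either a unit (gcd with 646 is 1) or a zero-divisor (gcd > 1). The number of units is φ(646): factorise 646 = 2 · 17 · 19, so φ(646) = (2 − 1) · (17 − 1) · (19 − 1) = 1 · 16 · 18 = 288. The nonzero elements number 646 − 1 = 645. Hence the nonzero zero-divisors number 645 − 288 = 357.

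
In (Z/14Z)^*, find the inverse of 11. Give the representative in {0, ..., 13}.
11^(−1) ≡ 9 (mod 14)

Apply the extended Euclidean algorithm to (14, 11), tracking rows (r, s, t) with s·14 + t·11 = r. Each division r_prev = q·r_cur + r_new produces the new row as (previous row) − q·(current row):
  row A: (14, 1, 0)   [1·14 + 0·11 = 14]
  row B: (11, 0, 1)   [0·14 + 1·11 = 11]
  14 = 1·11 + 3   → row C = row A − 1·row B = (3, 1, −1)   [check: 1·14 − 1·11 = 3]
  11 = 3·3 + 2   → row D = row B − 3·row C = (2, −3, 4)   [check: −3·14 + 4·11 = 2]
  3 = 1·2 + 1   → row E = row C − 1·row D = (1, 4, −5)   [check: 4·14 − 5·11 = 1]
  2 = 2·1 + 0   → remainder 0, stop. gcd = 1 (last nonzero row E).
The gcd is 1, so 11 is invertible mod 14. The last nonzero row gives 4·14 − 5·11 = 1, so t = −5. So 11^(−1) ≡ −5 ≡ 9 (mod 14). Verify: 11 · 9 = 99 ≡ 1 (mod 14). ✓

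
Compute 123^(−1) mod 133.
Apply the extended Euclidean algorithm to (133, 123), tracking rows (r, s, t) with s·133 + t·123 = r. Each division r_prev = q·r_cur + r_new produces the new row as (previous row) − q·(current row):
  row A: (133, 1, 0)   [1·133 + 0·123 = 133]
  row B: (123, 0, 1)   [0·133 + 1·123 = 123]
  133 = 1·123 + 10   → row C = row A − 1·row B = (10, 1, −1)   [check: 1·133 − 1·123 = 10]
  123 = 12·10 + 3   → row D = row B − 12·row C = (3, −12, 13)   [check: −12·133 + 13·123 = 3]
  10 = 3·3 + 1   → row E = row C − 3·row D = (1, 37, −40)   [check: 37·133 − 40·123 = 1]
  3 = 3·1 + 0   → remainder 0, stop. gcd = 1 (last nonzero row E).
The gcd is 1, so 123 is invertible mod 133. The last nonzero row gives 37·133 − 40·123 = 1, so t = −40. So 123^(−1) ≡ −40 ≡ 93 (mod 133). Verify: 123 · 93 = 11439 ≡ 1 (mod 133). ✓

Final answer: 123^(−1) ≡ 93 (mod 133)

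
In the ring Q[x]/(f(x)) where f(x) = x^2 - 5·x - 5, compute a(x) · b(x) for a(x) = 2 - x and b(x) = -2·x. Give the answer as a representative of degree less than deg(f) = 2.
First multiply in Q[x] without reducing: a · b = 2·x^2 - 4·x. Now divide by f(x) = x^2 - 5·x - 5, eliminating the leading term at each step:
  leading term 2·x^2: subtract (2)·f(x) = 2·x^2 - 10·x - 10, leaving 6·x + 10
The degree is now < 2, so this is the remainder. Hence a · b ≡ 6·x + 10 in Q[x]/(f).

Final answer: a · b ≡ 6·x + 10 (mod f(x))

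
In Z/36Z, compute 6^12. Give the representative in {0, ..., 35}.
Use repeated squaring. Binary(12) = 1100. Walk through the bits of the exponent 12 left-to-right: at each bit after the leading one, square the running value, then multiply by 6 if the bit is 1 (always reducing mod 36):
  bit 1 = 1 (leading): start with 6.
  bit 2 = 1: square 6^2 = 36 ≡ 0; bit is 1, so multiply 0·6 = 0 (mod 36).
  bit 3 = 0: square 0^2 = 0 (mod 36).
  bit 4 = 0: square 0^2 = 0 (mod 36).
Final value: 6^12 ≡ 0 (mod 36).

Final answer: 0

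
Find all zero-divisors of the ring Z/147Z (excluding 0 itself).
nonzero zero-divisors of Z/147Z = {3, 6, 7, 9, 12, 14, 15, 18, 21, 24, 27, 28, 30, 33, 35, 36, 39, 42, 45, 48, 49, 51, 54, 56, 57, 60, 63, 66, 69, 70, 72, 75, 77, 78, 81, 84, 87, 90, 91, 93, 96, 98, 99, 102, 105, 108, 111, 112, 114, 117, 119, 120, 123, 126, 129, 132, 133, 135, 138, 140, 141, 144}

An element a ∈ Z/147Z (with a ≠ 0) is a zero-divisor iff gcd(a, 147) > 1 (because a is a unit precisely when gcd(a, n) = 1, and in Z/nZ every nonzero, non-unit element is a zero-divisor). Scan a = 1, ..., 146 and keep those with gcd(a, 147) > 1:
  gcd(3, 147) = 3, gcd(6, 147) = 3, gcd(7, 147) = 7, gcd(9, 147) = 3, gcd(12, 147) = 3, gcd(14, 147) = 7, gcd(15, 147) = 3, gcd(18, 147) = 3, gcd(21, 147) = 21, gcd(24, 147) = 3, gcd(27, 147) = 3, gcd(28, 147) = 7, gcd(30, 147) = 3, gcd(33, 147) = 3, gcd(35, 147) = 7, gcd(36, 147) = 3, gcd(39, 147) = 3, gcd(42, 147) = 21, gcd(45, 147) = 3, gcd(48, 147) = 3, gcd(49, 147) = 49, gcd(51, 147) = 3, gcd(54, 147) = 3, gcd(56, 147) = 7, gcd(57, 147) = 3, gcd(60, 147) = 3, gcd(63, 147) = 21, gcd(66, 147) = 3, gcd(69, 147) = 3, gcd(70, 147) = 7, gcd(72, 147) = 3, gcd(75, 147) = 3, gcd(77, 147) = 7, gcd(78, 147) = 3, gcd(81, 147) = 3, gcd(84, 147) = 21, gcd(87, 147) = 3, gcd(90, 147) = 3, gcd(91, 147) = 7, gcd(93, 147) = 3, gcd(96, 147) = 3, gcd(98, 147) = 49, gcd(99, 147) = 3, gcd(102, 147) = 3, gcd(105, 147) = 21, gcd(108, 147) = 3, gcd(111, 147) = 3, gcd(112, 147) = 7, gcd(114, 147) = 3, gcd(117, 147) = 3, gcd(119, 147) = 7, gcd(120, 147) = 3, gcd(123, 147) = 3, gcd(126, 147) = 21, gcd(129, 147) = 3, gcd(132, 147) = 3, gcd(133, 147) = 7, gcd(135, 147) = 3, gcd(138, 147) = 3, gcd(140, 147) = 7, gcd(141, 147) = 3, gcd(144, 147) = 3.
All other a ∈ {1, ..., 146} have gcd(a, 147) = 1 and are units. So the nonzero zero-divisors are exactly the 62 values of a appearing in this scan.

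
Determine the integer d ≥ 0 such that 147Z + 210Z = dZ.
(147, 210) = (21); d = 21

In the PID Z, (a, b) is generated by gcd(a, b). Compute gcd(210, 147) with the extended Euclidean algorithm, tracking rows (r, s, t) with s·210 + t·147 = r:
  row A: (210, 1, 0)   [1·210 + 0·147 = 210]
  row B: (147, 0, 1)   [0·210 + 1·147 = 147]
  210 = 1·147 + 63   → row C = row A − 1·row B = (63, 1, −1)   [check: 1·210 − 1·147 = 63]
  147 = 2·63 + 21   → row D = row B − 2·row C = (21, −2, 3)   [check: −2·210 + 3·147 = 21]
  63 = 3·21 + 0   → remainder 0, stop. gcd = 21 (last nonzero row D).
So gcd(147, 210) = 21, with Bézout identity −2·210 + 3·147 = 21. Containment (⊇): the Bézout identity exhibits 21 as an element of (147, 210), giving (21) ⊆ (147, 210). Containment (⊆): since 21 | 147 and 21 | 210 (147 = 21·7, 210 = 21·10), every Z-linear combination of 147 and 210 is divisible by 21, so (147, 210) ⊆ (21). Therefore (147, 210) = (21), d = 21.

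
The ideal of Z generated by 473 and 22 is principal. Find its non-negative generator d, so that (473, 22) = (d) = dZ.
In the PID Z, (a, b) is generated by gcd(a, b). Compute gcd(473, 22) with the extended Euclidean algorithm, tracking rows (r, s, t) with s·473 + t·22 = r:
  row A: (473, 1, 0)   [1·473 + 0·22 = 473]
  row B: (22, 0, 1)   [0·473 + 1·22 = 22]
  473 = 21·22 + 11   → row C = row A − 21·row B = (11, 1, −21)   [check: 1·473 − 21·22 = 11]
  22 = 2·11 + 0   → remainder 0, stop. gcd = 11 (last nonzero row C).
So gcd(473, 22) = 11, with Bézout identity 1·473 − 21·22 = 11. Containment (⊇): the Bézout identity exhibits 11 as an element of (473, 22), giving (11) ⊆ (473, 22). Containment (⊆): since 11 | 473 and 11 | 22 (473 = 11·43, 22 = 11·2), every Z-linear combination of 473 and 22 is divisible by 11, so (473, 22) ⊆ (11). Therefore (473, 22) = (11), d = 11.

Final answer: (473, 22) = (11); d = 11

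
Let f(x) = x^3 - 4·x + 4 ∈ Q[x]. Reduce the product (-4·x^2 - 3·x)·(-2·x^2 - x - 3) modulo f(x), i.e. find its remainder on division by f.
a · b ≡ 47·x^2 + 17·x - 40 (mod f(x))

First multiply in Q[x] without reducing: a · b = 8·x^4 + 10·x^3 + 15·x^2 + 9·x. Now divide by f(x) = x^3 - 4·x + 4, eliminating the leading term at each step:
  leading term 8·x^4: subtract (8·x)·f(x) = 8·x^4 - 32·x^2 + 32·x, leaving 10·x^3 + 47·x^2 - 23·x
  leading term 10·x^3: subtract (10)·f(x) = 10·x^3 - 40·x + 40, leaving 47·x^2 + 17·x - 40
The degree is now < 3, so this is the remainder. Hence a · b ≡ 47·x^2 + 17·x - 40 in Q[x]/(f).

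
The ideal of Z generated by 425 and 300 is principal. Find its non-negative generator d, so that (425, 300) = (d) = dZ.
In the PID Z, (a, b) is generated by gcd(a, b). Compute gcd(425, 300) with the extended Euclidean algorithm, tracking rows (r, s, t) with s·425 + t·300 = r:
  row A: (425, 1, 0)   [1·425 + 0·300 = 425]
  row B: (300, 0, 1)   [0·425 + 1·300 = 300]
  425 = 1·300 + 125   → row C = row A − 1·row B = (125, 1, −1)   [check: 1·425 − 1·300 = 125]
  300 = 2·125 + 50   → row D = row B − 2·row C = (50, −2, 3)   [check: −2·425 + 3·300 = 50]
  125 = 2·50 + 25   → row E = row C − 2·row D = (25, 5, −7)   [check: 5·425 − 7·300 = 25]
  50 = 2·25 + 0   → remainder 0, stop. gcd = 25 (last nonzero row E).
So gcd(425, 300) = 25, with Bézout identity 5·425 − 7·300 = 25. Containment (⊇): the Bézout identity exhibits 25 as an element of (425, 300), giving (25) ⊆ (425, 300). Containment (⊆): since 25 | 425 and 25 | 300 (425 = 25·17, 300 = 25·12), every Z-linear combination of 425 and 300 is divisible by 25, so (425, 300) ⊆ (25). Therefore (425, 300) = (25), d = 25.

Final answer: (425, 300) = (25); d = 25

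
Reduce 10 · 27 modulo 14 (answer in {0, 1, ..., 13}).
4

Reduce the factors first: 27 ≡ 13 (mod 14), so 10 · 27 ≡ 10 · 13 (mod 14). 10 · 13 = 130. Dividing by 14: 130 = 9·14 + 4. So (10 · 27) mod 14 = 4.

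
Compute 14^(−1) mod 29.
Apply the extended Euclidean algorithm to (29, 14), tracking rows (r, s, t) with s·29 + t·14 = r. Each division r_prev = q·r_cur + r_new produces the new row as (previous row) − q·(current row):
  row A: (29, 1, 0)   [1·29 + 0·14 = 29]
  row B: (14, 0, 1)   [0·29 + 1·14 = 14]
  29 = 2·14 + 1   → row C = row A − 2·row B = (1, 1, −2)   [check: 1·29 − 2·14 = 1]
  14 = 14·1 + 0   → remainder 0, stop. gcd = 1 (last nonzero row C).
The gcd is 1, so 14 is invertible mod 29. The last nonzero row gives 1·29 − 2·14 = 1, so t = −2. So 14^(−1) ≡ −2 ≡ 27 (mod 29). Verify: 14 · 27 = 378 ≡ 1 (mod 29). ✓

Final answer: 14^(−1) ≡ 27 (mod 29)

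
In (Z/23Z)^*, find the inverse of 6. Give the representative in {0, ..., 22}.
Apply the extended Euclidean algorithm to (23, 6), tracking rows (r, s, t) with s·23 + t·6 = r. Each division r_prev = q·r_cur + r_new produces the new row as (previous row) − q·(current row):
  row A: (23, 1, 0)   [1·23 + 0·6 = 23]
  row B: (6, 0, 1)   [0·23 + 1·6 = 6]
  23 = 3·6 + 5   → row C = row A − 3·row B = (5, 1, −3)   [check: 1·23 − 3·6 = 5]
  6 = 1·5 + 1   → row D = row B − 1·row C = (1, −1, 4)   [check: −1·23 + 4·6 = 1]
  5 = 5·1 + 0   → remainder 0, stop. gcd = 1 (last nonzero row D).
The gcd is 1, so 6 is invertible mod 23. The last nonzero row gives −1·23 + 4·6 = 1, so t = 4. So 6^(−1) ≡ 4 (mod 23). Verify: 6 · 4 = 24 ≡ 1 (mod 23). ✓

Final answer: 6^(−1) ≡ 4 (mod 23)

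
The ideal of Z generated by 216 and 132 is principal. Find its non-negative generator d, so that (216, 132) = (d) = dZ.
In the PID Z, (a, b) is generated by gcd(a, b). Compute gcd(216, 132) with the extended Euclidean algorithm, tracking rows (r, s, t) with s·216 + t·132 = r:
  row A: (216, 1, 0)   [1·216 + 0·132 = 216]
  row B: (132, 0, 1)   [0·216 + 1·132 = 132]
  216 = 1·132 + 84   → row C = row A − 1·row B = (84, 1, −1)   [check: 1·216 − 1·132 = 84]
  132 = 1·84 + 48   → row D = row B − 1·row C = (48, −1, 2)   [check: −1·216 + 2·132 = 48]
  84 = 1·48 + 36   → row E = row C − 1·row D = (36, 2, −3)   [check: 2·216 − 3·132 = 36]
  48 = 1·36 + 12   → row F = row D − 1·row E = (12, −3, 5)   [check: −3·216 + 5·132 = 12]
  36 = 3·12 + 0   → remainder 0, stop. gcd = 12 (last nonzero row F).
So gcd(216, 132) = 12, with Bézout identity −3·216 + 5·132 = 12. Containment (⊇): the Bézout identity exhibits 12 as an element of (216, 132), giving (12) ⊆ (216, 132). Containment (⊆): since 12 | 216 and 12 | 132 (216 = 12·18, 132 = 12·11), every Z-linear combination of 216 and 132 is divisible by 12, so (216, 132) ⊆ (12). Therefore (216, 132) = (12), d = 12.

Final answer: (216, 132) = (12); d = 12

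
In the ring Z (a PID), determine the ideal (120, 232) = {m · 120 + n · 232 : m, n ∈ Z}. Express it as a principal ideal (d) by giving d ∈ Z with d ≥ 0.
(120, 232) = (8); d = 8

In the PID Z, (a, b) is generated by gcd(a, b). Compute gcd(232, 120) with the extended Euclidean algorithm, tracking rows (r, s, t) with s·232 + t·120 = r:
  row A: (232, 1, 0)   [1·232 + 0·120 = 232]
  row B: (120, 0, 1)   [0·232 + 1·120 = 120]
  232 = 1·120 + 112   → row C = row A − 1·row B = (112, 1, −1)   [check: 1·232 − 1·120 = 112]
  120 = 1·112 + 8   → row D = row B − 1·row C = (8, −1, 2)   [check: −1·232 + 2·120 = 8]
  112 = 14·8 + 0   → remainder 0, stop. gcd = 8 (last nonzero row D).
So gcd(120, 232) = 8, with Bézout identity −1·232 + 2·120 = 8. Containment (⊇): the Bézout identity exhibits 8 as an element of (120, 232), giving (8) ⊆ (120, 232). Containment (⊆): since 8 | 120 and 8 | 232 (120 = 8·15, 232 = 8·29), every Z-linear combination of 120 and 232 is divisible by 8, so (120, 232) ⊆ (8). Therefore (120, 232) = (8), d = 8.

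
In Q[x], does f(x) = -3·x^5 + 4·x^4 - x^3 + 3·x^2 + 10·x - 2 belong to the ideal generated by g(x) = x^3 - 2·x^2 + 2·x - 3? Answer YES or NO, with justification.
In Q[x] the ideal (g) consists of all multiples of g, so f ∈ (g) iff g | f, i.e. iff the remainder of f on division by g is 0. Divide f by g (g is monic, so eliminate the leading term of the running remainder at each step):
  leading term -3·x^5: subtract (-3·x^2)·g(x) = -3·x^5 + 6·x^4 - 6·x^3 + 9·x^2, leaving -2·x^4 + 5·x^3 - 6·x^2 + 10·x - 2
  leading term -2·x^4: subtract (-2·x)·g(x) = -2·x^4 + 4·x^3 - 4·x^2 + 6·x, leaving x^3 - 2·x^2 + 4·x - 2
  leading term x^3: subtract (1)·g(x) = x^3 - 2·x^2 + 2·x - 3, leaving 2·x + 1
The remainder r(x) = 2·x + 1 ≠ 0 (and deg r < deg g), so g ∤ f, i.e. f ∉ (g).

Final answer: NO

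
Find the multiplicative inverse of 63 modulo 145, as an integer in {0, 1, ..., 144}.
63^(−1) ≡ 122 (mod 145)

Apply the extended Euclidean algorithm to (145, 63), tracking rows (r, s, t) with s·145 + t·63 = r. Each division r_prev = q·r_cur + r_new produces the new row as (previous row) − q·(current row):
  row A: (145, 1, 0)   [1·145 + 0·63 = 145]
  row B: (63, 0, 1)   [0·145 + 1·63 = 63]
  145 = 2·63 + 19   → row C = row A − 2·row B = (19, 1, −2)   [check: 1·145 − 2·63 = 19]
  63 = 3·19 + 6   → row D = row B − 3·row C = (6, −3, 7)   [check: −3·145 + 7·63 = 6]
  19 = 3·6 + 1   → row E = row C − 3·row D = (1, 10, −23)   [check: 10·145 − 23·63 = 1]
  6 = 6·1 + 0   → remainder 0, stop. gcd = 1 (last nonzero row E).
The gcd is 1, so 63 is invertible mod 145. The last nonzero row gives 10·145 − 23·63 = 1, so t = −23. So 63^(−1) ≡ −23 ≡ 122 (mod 145). Verify: 63 · 122 = 7686 ≡ 1 (mod 145). ✓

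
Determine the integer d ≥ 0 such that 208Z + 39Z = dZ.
In the PID Z, (a, b) is generated by gcd(a, b). Compute gcd(208, 39) with the extended Euclidean algorithm, tracking rows (r, s, t) with s·208 + t·39 = r:
  row A: (208, 1, 0)   [1·208 + 0·39 = 208]
  row B: (39, 0, 1)   [0·208 + 1·39 = 39]
  208 = 5·39 + 13   → row C = row A − 5·row B = (13, 1, −5)   [check: 1·208 − 5·39 = 13]
  39 = 3·13 + 0   → remainder 0, stop. gcd = 13 (last nonzero row C).
So gcd(208, 39) = 13, with Bézout identity 1·208 − 5·39 = 13. Containment (⊇): the Bézout identity exhibits 13 as an element of (208, 39), giving (13) ⊆ (208, 39). Containment (⊆): since 13 | 208 and 13 | 39 (208 = 13·16, 39 = 13·3), every Z-linear combination of 208 and 39 is divisible by 13, so (208, 39) ⊆ (13). Therefore (208, 39) = (13), d = 13.

Final answer: (208, 39) = (13); d = 13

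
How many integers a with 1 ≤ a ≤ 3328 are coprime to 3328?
1536

The number of a ∈ {1, ..., 3328} with gcd(a, 3328) = 1 is by definition Euler's totient φ(3328). φ is multiplicative, with φ(p^e) = p^e − p^(e−1). Factorise 3328 = 2^8 · 13. Then
  φ(3328) = (2^8 − 2^7) · (13 − 1) = 128 · 12 = 1536.
So there are 1536 such integers.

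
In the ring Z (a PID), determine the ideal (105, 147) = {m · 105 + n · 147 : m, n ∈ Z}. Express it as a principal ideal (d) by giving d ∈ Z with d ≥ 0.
(105, 147) = (21); d = 21

In the PID Z, (a, b) is generated by gcd(a, b). Compute gcd(147, 105) with the extended Euclidean algorithm, tracking rows (r, s, t) with s·147 + t·105 = r:
  row A: (147, 1, 0)   [1·147 + 0·105 = 147]
  row B: (105, 0, 1)   [0·147 + 1·105 = 105]
  147 = 1·105 + 42   → row C = row A − 1·row B = (42, 1, −1)   [check: 1·147 − 1·105 = 42]
  105 = 2·42 + 21   → row D = row B − 2·row C = (21, −2, 3)   [check: −2·147 + 3·105 = 21]
  42 = 2·21 + 0   → remainder 0, stop. gcd = 21 (last nonzero row D).
So gcd(105, 147) = 21, with Bézout identity −2·147 + 3·105 = 21. Containment (⊇): the Bézout identity exhibits 21 as an element of (105, 147), giving (21) ⊆ (105, 147). Containment (⊆): since 21 | 105 and 21 | 147 (105 = 21·5, 147 = 21·7), every Z-linear combination of 105 and 147 is divisible by 21, so (105, 147) ⊆ (21). Therefore (105, 147) = (21), d = 21.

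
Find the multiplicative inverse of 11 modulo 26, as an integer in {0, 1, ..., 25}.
Apply the extended Euclidean algorithm to (26, 11), tracking rows (r, s, t) with s·26 + t·11 = r. Each division r_prev = q·r_cur + r_new produces the new row as (previous row) − q·(current row):
  row A: (26, 1, 0)   [1·26 + 0·11 = 26]
  row B: (11, 0, 1)   [0·26 + 1·11 = 11]
  26 = 2·11 + 4   → row C = row A − 2·row B = (4, 1, −2)   [check: 1·26 − 2·11 = 4]
  11 = 2·4 + 3   → row D = row B − 2·row C = (3, −2, 5)   [check: −2·26 + 5·11 = 3]
  4 = 1·3 + 1   → row E = row C − 1·row D = (1, 3, −7)   [check: 3·26 − 7·11 = 1]
  3 = 3·1 + 0   → remainder 0, stop. gcd = 1 (last nonzero row E).
The gcd is 1, so 11 is invertible mod 26. The last nonzero row gives 3·26 − 7·11 = 1, so t = −7. So 11^(−1) ≡ −7 ≡ 19 (mod 26). Verify: 11 · 19 = 209 ≡ 1 (mod 26). ✓

Final answer: 11^(−1) ≡ 19 (mod 26)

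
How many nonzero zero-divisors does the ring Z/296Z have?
Z/296Z has 151 nonzero zero-divisors

In Z/296Z each nonzero element is either a unit (gcd with 296 is 1) or a zero-divisor (gcd > 1). The number of units is φ(296): factorise 296 = 2^3 · 37, so φ(296) = (2^3 − 2^2) · (37 − 1) = 4 · 36 = 144. The nonzero elements number 296 − 1 = 295. Hence the nonzero zero-divisors number 295 − 144 = 151.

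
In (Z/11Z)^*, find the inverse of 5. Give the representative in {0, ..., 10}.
Apply the extended Euclidean algorithm to (11, 5), tracking rows (r, s, t) with s·11 + t·5 = r. Each division r_prev = q·r_cur + r_new produces the new row as (previous row) − q·(current row):
  row A: (11, 1, 0)   [1·11 + 0·5 = 11]
  row B: (5, 0, 1)   [0·11 + 1·5 = 5]
  11 = 2·5 + 1   → row C = row A − 2·row B = (1, 1, −2)   [check: 1·11 − 2·5 = 1]
  5 = 5·1 + 0   → remainder 0, stop. gcd = 1 (last nonzero row C).
The gcd is 1, so 5 is invertible mod 11. The last nonzero row gives 1·11 − 2·5 = 1, so t = −2. So 5^(−1) ≡ −2 ≡ 9 (mod 11). Verify: 5 · 9 = 45 ≡ 1 (mod 11). ✓

Final answer: 5^(−1) ≡ 9 (mod 11)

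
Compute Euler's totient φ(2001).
φ(2001) = 1232

φ is multiplicative, with φ(p^e) = p^e − p^(e−1). Factorise 2001 = 3 · 23 · 29. Then
  φ(2001) = (3 − 1) · (23 − 1) · (29 − 1) = 2 · 22 · 28 = 1232.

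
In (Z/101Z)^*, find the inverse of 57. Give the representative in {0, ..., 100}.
Apply the extended Euclidean algorithm to (101, 57), tracking rows (r, s, t) with s·101 + t·57 = r. Each division r_prev = q·r_cur + r_new produces the new row as (previous row) − q·(current row):
  row A: (101, 1, 0)   [1·101 + 0·57 = 101]
  row B: (57, 0, 1)   [0·101 + 1·57 = 57]
  101 = 1·57 + 44   → row C = row A − 1·row B = (44, 1, −1)   [check: 1·101 − 1·57 = 44]
  57 = 1·44 + 13   → row D = row B − 1·row C = (13, −1, 2)   [check: −1·101 + 2·57 = 13]
  44 = 3·13 + 5   → row E = row C − 3·row D = (5, 4, −7)   [check: 4·101 − 7·57 = 5]
  13 = 2·5 + 3   → row F = row D − 2·row E = (3, −9, 16)   [check: −9·101 + 16·57 = 3]
  5 = 1·3 + 2   → row G = row E − 1·row F = (2, 13, −23)   [check: 13·101 − 23·57 = 2]
  3 = 1·2 + 1   → row H = row F − 1·row G = (1, −22, 39)   [check: −22·101 + 39·57 = 1]
  2 = 2·1 + 0   → remainder 0, stop. gcd = 1 (last nonzero row H).
The gcd is 1, so 57 is invertible mod 101. The last nonzero row gives −22·101 + 39·57 = 1, so t = 39. So 57^(−1) ≡ 39 (mod 101). Verify: 57 · 39 = 2223 ≡ 1 (mod 101). ✓

Final answer: 57^(−1) ≡ 39 (mod 101)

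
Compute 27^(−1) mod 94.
27^(−1) ≡ 7 (mod 94)

Apply the extended Euclidean algorithm to (94, 27), tracking rows (r, s, t) with s·94 + t·27 = r. Each division r_prev = q·r_cur + r_new produces the new row as (previous row) − q·(current row):
  row A: (94, 1, 0)   [1·94 + 0·27 = 94]
  row B: (27, 0, 1)   [0·94 + 1·27 = 27]
  94 = 3·27 + 13   → row C = row A − 3·row B = (13, 1, −3)   [check: 1·94 − 3·27 = 13]
  27 = 2·13 + 1   → row D = row B − 2·row C = (1, −2, 7)   [check: −2·94 + 7·27 = 1]
  13 = 13·1 + 0   → remainder 0, stop. gcd = 1 (last nonzero row D).
The gcd is 1, so 27 is invertible mod 94. The last nonzero row gives −2·94 + 7·27 = 1, so t = 7. So 27^(−1) ≡ 7 (mod 94). Verify: 27 · 7 = 189 ≡ 1 (mod 94). ✓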